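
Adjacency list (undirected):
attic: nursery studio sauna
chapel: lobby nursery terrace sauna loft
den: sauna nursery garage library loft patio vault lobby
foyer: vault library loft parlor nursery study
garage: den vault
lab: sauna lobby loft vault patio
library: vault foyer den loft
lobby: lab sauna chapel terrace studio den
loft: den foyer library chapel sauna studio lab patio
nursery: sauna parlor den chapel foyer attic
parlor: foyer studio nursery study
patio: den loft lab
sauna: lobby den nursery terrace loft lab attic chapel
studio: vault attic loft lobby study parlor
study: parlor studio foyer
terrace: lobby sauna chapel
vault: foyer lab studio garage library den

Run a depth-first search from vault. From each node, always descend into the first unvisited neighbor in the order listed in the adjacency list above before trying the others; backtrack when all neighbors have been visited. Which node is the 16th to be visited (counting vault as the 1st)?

Visit vault
vault → foyer
foyer → library
library → den
den → sauna
sauna → lobby
lobby → lab
lab → loft
loft → chapel
chapel → nursery
nursery → parlor
parlor → studio
studio → attic
studio → study
chapel → terrace
loft → patio
den → garage

Visit order: vault, foyer, library, den, sauna, lobby, lab, loft, chapel, nursery, parlor, studio, attic, study, terrace, patio, garage

patio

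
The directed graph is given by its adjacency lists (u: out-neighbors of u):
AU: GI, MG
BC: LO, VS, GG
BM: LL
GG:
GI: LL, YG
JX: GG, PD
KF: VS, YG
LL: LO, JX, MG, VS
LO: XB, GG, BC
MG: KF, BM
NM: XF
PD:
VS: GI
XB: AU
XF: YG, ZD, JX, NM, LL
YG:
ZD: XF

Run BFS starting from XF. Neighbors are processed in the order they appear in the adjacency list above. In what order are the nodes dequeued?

XF YG ZD JX NM LL GG PD LO MG VS XB BC KF BM GI AU

Visit XF; enqueue YG, ZD, JX, NM, LL → queue [YG, ZD, JX, NM, LL]
Visit YG → queue [ZD, JX, NM, LL]
Visit ZD → queue [JX, NM, LL]
Visit JX; enqueue GG, PD → queue [NM, LL, GG, PD]
Visit NM → queue [LL, GG, PD]
Visit LL; enqueue LO, MG, VS → queue [GG, PD, LO, MG, VS]
Visit GG → queue [PD, LO, MG, VS]
Visit PD → queue [LO, MG, VS]
Visit LO; enqueue XB, BC → queue [MG, VS, XB, BC]
Visit MG; enqueue KF, BM → queue [VS, XB, BC, KF, BM]
Visit VS; enqueue GI → queue [XB, BC, KF, BM, GI]
Visit XB; enqueue AU → queue [BC, KF, BM, GI, AU]
Visit BC → queue [KF, BM, GI, AU]
Visit KF → queue [BM, GI, AU]
Visit BM → queue [GI, AU]
Visit GI → queue [AU]
Visit AU → queue []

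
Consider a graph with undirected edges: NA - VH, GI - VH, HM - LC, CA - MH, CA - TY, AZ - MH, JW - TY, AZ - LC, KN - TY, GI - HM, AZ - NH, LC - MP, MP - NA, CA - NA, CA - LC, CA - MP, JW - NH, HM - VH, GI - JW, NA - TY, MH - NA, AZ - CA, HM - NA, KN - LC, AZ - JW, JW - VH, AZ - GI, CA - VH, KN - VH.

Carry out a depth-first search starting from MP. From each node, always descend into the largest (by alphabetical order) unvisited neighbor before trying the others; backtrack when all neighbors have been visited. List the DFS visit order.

MP → NA → VH → KN → TY → JW → NH → AZ → MH → CA → LC → HM → GI

Visit MP
MP → NA
NA → VH
VH → KN
KN → TY
TY → JW
JW → NH
NH → AZ
AZ → MH
MH → CA
CA → LC
LC → HM
HM → GI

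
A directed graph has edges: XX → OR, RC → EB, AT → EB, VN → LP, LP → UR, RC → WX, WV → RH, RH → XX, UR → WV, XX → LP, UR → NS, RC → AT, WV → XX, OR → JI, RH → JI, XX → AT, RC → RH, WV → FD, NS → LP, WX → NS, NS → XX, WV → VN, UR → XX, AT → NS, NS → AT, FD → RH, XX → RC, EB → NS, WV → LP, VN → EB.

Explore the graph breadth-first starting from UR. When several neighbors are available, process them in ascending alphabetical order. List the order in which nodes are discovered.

UR, NS, WV, XX, AT, LP, FD, RH, VN, OR, RC, EB, JI, WX

Visit UR; enqueue NS, WV, XX → queue [NS, WV, XX]
Visit NS; enqueue AT, LP → queue [WV, XX, AT, LP]
Visit WV; enqueue FD, RH, VN → queue [XX, AT, LP, FD, RH, VN]
Visit XX; enqueue OR, RC → queue [AT, LP, FD, RH, VN, OR, RC]
Visit AT; enqueue EB → queue [LP, FD, RH, VN, OR, RC, EB]
Visit LP → queue [FD, RH, VN, OR, RC, EB]
Visit FD → queue [RH, VN, OR, RC, EB]
Visit RH; enqueue JI → queue [VN, OR, RC, EB, JI]
Visit VN → queue [OR, RC, EB, JI]
Visit OR → queue [RC, EB, JI]
Visit RC; enqueue WX → queue [EB, JI, WX]
Visit EB → queue [JI, WX]
Visit JI → queue [WX]
Visit WX → queue []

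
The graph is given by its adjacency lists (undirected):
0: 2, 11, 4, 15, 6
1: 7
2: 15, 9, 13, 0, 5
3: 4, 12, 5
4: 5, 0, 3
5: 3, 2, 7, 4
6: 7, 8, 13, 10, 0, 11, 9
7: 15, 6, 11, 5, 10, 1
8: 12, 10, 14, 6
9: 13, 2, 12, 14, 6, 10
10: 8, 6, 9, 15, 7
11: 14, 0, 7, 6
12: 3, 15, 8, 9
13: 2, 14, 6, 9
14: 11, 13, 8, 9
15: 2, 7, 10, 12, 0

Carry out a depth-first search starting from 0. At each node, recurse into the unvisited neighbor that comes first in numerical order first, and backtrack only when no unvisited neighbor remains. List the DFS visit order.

0 -> 2 -> 5 -> 3 -> 4 -> 12 -> 8 -> 6 -> 7 -> 1 -> 10 -> 9 -> 13 -> 14 -> 11 -> 15

Visit 0
0 → 2
2 → 5
5 → 3
3 → 4
3 → 12
12 → 8
8 → 6
6 → 7
7 → 1
7 → 10
10 → 9
9 → 13
13 → 14
14 → 11
10 → 15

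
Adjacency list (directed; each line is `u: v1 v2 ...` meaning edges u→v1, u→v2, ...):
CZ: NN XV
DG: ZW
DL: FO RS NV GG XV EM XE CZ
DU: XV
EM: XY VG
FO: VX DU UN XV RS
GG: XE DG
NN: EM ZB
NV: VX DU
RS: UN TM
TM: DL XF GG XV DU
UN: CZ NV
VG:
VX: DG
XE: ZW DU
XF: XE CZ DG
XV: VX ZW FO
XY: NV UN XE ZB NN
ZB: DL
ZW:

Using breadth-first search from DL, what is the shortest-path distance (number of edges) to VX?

Level 0: DL
Level 1: CZ, EM, FO, GG, NV, RS, XE, XV
Level 2: DG, DU, NN, TM, UN, VG, VX, XY, ZW
Level 3: XF, ZB
VX first appears at level 2.

2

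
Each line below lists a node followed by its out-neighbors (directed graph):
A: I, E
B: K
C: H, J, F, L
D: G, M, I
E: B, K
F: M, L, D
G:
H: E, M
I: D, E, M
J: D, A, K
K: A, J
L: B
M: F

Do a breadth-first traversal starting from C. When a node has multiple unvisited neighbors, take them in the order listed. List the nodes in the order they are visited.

Visit C; enqueue H, J, F, L → queue [H, J, F, L]
Visit H; enqueue E, M → queue [J, F, L, E, M]
Visit J; enqueue D, A, K → queue [F, L, E, M, D, A, K]
Visit F → queue [L, E, M, D, A, K]
Visit L; enqueue B → queue [E, M, D, A, K, B]
Visit E → queue [M, D, A, K, B]
Visit M → queue [D, A, K, B]
Visit D; enqueue G, I → queue [A, K, B, G, I]
Visit A → queue [K, B, G, I]
Visit K → queue [B, G, I]
Visit B → queue [G, I]
Visit G → queue [I]
Visit I → queue []

C H J F L E M D A K B G I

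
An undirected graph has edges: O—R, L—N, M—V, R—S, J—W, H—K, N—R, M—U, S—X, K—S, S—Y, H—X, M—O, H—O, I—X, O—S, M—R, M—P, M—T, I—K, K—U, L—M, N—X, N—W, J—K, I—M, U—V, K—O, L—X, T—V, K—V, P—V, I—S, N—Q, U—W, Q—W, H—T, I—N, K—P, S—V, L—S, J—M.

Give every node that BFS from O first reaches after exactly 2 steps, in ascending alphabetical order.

Level 0: O
Level 1: H, K, M, R, S
Level 2: I, J, L, N, P, T, U, V, X, Y
Level 3: Q, W

I, J, L, N, P, T, U, V, X, Y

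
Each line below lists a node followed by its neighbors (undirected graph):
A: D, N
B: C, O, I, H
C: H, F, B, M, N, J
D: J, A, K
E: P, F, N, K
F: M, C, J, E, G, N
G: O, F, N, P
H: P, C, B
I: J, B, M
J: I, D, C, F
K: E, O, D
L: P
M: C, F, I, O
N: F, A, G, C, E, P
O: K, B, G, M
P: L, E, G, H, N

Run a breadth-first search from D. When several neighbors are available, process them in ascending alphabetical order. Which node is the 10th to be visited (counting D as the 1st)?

Visit D; enqueue A, J, K → queue [A, J, K]
Visit A; enqueue N → queue [J, K, N]
Visit J; enqueue C, F, I → queue [K, N, C, F, I]
Visit K; enqueue E, O → queue [N, C, F, I, E, O]
Visit N; enqueue G, P → queue [C, F, I, E, O, G, P]
Visit C; enqueue B, H, M → queue [F, I, E, O, G, P, B, H, M]
Visit F → queue [I, E, O, G, P, B, H, M]
Visit I → queue [E, O, G, P, B, H, M]
Visit E → queue [O, G, P, B, H, M]
Visit O → queue [G, P, B, H, M]
Visit G → queue [P, B, H, M]
Visit P; enqueue L → queue [B, H, M, L]
Visit B → queue [H, M, L]
Visit H → queue [M, L]
Visit M → queue [L]
Visit L → queue []

Visit order: D, A, J, K, N, C, F, I, E, O, G, P, B, H, M, L

O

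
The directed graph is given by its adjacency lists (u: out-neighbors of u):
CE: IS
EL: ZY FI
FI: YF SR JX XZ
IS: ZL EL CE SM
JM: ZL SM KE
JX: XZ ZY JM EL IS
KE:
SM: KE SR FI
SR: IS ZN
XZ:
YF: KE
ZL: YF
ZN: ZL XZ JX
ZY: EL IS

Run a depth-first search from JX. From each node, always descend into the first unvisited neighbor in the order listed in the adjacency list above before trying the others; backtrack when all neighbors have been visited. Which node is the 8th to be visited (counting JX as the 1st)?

SR

Visit JX
JX → XZ
JX → ZY
ZY → EL
EL → FI
FI → YF
YF → KE
FI → SR
SR → IS
IS → ZL
IS → CE
IS → SM
SR → ZN
JX → JM

Visit order: JX, XZ, ZY, EL, FI, YF, KE, SR, IS, ZL, CE, SM, ZN, JM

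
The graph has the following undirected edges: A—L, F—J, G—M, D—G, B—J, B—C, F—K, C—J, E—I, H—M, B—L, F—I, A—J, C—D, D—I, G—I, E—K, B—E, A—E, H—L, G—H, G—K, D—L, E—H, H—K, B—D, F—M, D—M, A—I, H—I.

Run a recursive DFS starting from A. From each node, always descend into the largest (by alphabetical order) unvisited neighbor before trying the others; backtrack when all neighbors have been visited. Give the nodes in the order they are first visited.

Visit A
A → L
L → H
H → M
M → G
G → K
K → F
F → J
J → C
C → D
D → I
I → E
E → B

A -> L -> H -> M -> G -> K -> F -> J -> C -> D -> I -> E -> B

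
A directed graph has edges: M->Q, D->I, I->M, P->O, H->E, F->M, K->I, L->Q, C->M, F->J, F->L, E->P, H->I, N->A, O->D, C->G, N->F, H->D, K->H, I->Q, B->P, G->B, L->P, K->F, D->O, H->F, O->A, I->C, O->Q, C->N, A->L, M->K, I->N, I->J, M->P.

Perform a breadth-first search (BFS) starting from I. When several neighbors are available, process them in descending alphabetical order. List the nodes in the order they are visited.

Visit I; enqueue Q, N, M, J, C → queue [Q, N, M, J, C]
Visit Q → queue [N, M, J, C]
Visit N; enqueue F, A → queue [M, J, C, F, A]
Visit M; enqueue P, K → queue [J, C, F, A, P, K]
Visit J → queue [C, F, A, P, K]
Visit C; enqueue G → queue [F, A, P, K, G]
Visit F; enqueue L → queue [A, P, K, G, L]
Visit A → queue [P, K, G, L]
Visit P; enqueue O → queue [K, G, L, O]
Visit K; enqueue H → queue [G, L, O, H]
Visit G; enqueue B → queue [L, O, H, B]
Visit L → queue [O, H, B]
Visit O; enqueue D → queue [H, B, D]
Visit H; enqueue E → queue [B, D, E]
Visit B → queue [D, E]
Visit D → queue [E]
Visit E → queue []

I → Q → N → M → J → C → F → A → P → K → G → L → O → H → B → D → E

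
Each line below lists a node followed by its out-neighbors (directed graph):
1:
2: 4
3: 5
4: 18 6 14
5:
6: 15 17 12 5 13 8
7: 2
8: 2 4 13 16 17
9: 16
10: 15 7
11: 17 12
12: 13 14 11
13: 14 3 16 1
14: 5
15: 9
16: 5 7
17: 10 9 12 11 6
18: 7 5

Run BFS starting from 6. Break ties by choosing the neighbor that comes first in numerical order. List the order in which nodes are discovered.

6 -> 5 -> 8 -> 12 -> 13 -> 15 -> 17 -> 2 -> 4 -> 16 -> 11 -> 14 -> 1 -> 3 -> 9 -> 10 -> 18 -> 7

Visit 6; enqueue 5, 8, 12, 13, 15, 17 → queue [5, 8, 12, 13, 15, 17]
Visit 5 → queue [8, 12, 13, 15, 17]
Visit 8; enqueue 2, 4, 16 → queue [12, 13, 15, 17, 2, 4, 16]
Visit 12; enqueue 11, 14 → queue [13, 15, 17, 2, 4, 16, 11, 14]
Visit 13; enqueue 1, 3 → queue [15, 17, 2, 4, 16, 11, 14, 1, 3]
Visit 15; enqueue 9 → queue [17, 2, 4, 16, 11, 14, 1, 3, 9]
Visit 17; enqueue 10 → queue [2, 4, 16, 11, 14, 1, 3, 9, 10]
Visit 2 → queue [4, 16, 11, 14, 1, 3, 9, 10]
Visit 4; enqueue 18 → queue [16, 11, 14, 1, 3, 9, 10, 18]
Visit 16; enqueue 7 → queue [11, 14, 1, 3, 9, 10, 18, 7]
Visit 11 → queue [14, 1, 3, 9, 10, 18, 7]
Visit 14 → queue [1, 3, 9, 10, 18, 7]
Visit 1 → queue [3, 9, 10, 18, 7]
Visit 3 → queue [9, 10, 18, 7]
Visit 9 → queue [10, 18, 7]
Visit 10 → queue [18, 7]
Visit 18 → queue [7]
Visit 7 → queue []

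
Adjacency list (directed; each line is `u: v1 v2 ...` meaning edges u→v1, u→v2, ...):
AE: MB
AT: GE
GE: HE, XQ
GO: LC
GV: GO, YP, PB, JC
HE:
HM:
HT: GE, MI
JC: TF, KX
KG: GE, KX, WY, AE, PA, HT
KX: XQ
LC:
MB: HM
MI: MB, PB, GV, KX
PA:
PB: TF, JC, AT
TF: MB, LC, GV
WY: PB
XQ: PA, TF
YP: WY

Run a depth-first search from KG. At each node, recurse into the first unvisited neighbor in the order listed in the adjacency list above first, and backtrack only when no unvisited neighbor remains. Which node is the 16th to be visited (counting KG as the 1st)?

KX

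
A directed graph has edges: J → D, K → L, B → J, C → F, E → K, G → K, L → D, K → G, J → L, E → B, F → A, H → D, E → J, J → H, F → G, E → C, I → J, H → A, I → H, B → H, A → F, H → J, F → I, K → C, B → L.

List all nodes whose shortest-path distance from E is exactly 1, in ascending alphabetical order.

B, C, J, K

Level 0: E
Level 1: B, C, J, K
Level 2: D, F, G, H, L
Level 3: A, I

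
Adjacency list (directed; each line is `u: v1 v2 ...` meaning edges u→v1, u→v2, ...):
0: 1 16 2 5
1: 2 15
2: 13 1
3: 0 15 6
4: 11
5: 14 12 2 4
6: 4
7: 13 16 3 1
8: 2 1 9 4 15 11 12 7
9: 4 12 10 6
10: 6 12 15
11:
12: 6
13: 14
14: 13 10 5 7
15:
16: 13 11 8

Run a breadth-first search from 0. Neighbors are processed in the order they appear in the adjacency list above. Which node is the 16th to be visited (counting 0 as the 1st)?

6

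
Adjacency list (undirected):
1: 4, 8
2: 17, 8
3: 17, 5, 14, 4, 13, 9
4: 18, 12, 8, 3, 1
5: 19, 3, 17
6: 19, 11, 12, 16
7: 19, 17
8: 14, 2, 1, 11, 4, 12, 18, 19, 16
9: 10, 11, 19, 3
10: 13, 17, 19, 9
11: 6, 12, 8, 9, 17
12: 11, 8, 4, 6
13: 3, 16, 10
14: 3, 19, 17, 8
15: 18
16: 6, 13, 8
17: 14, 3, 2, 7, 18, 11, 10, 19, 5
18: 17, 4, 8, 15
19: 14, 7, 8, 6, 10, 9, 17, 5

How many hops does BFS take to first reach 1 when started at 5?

3

Level 0: 5
Level 1: 3, 17, 19
Level 2: 2, 4, 6, 7, 8, 9, 10, 11, 13, 14, 18
Level 3: 1, 12, 15, 16
1 first appears at level 3.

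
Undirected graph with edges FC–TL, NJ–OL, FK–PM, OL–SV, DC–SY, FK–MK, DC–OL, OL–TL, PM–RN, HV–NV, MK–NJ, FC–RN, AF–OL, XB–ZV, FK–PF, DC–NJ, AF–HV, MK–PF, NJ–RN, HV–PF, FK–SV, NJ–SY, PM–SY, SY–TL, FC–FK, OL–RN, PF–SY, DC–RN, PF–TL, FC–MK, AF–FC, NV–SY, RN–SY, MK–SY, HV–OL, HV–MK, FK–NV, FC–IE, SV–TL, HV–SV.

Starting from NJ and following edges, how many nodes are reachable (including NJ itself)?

16

BFS from NJ visits: NJ, DC, MK, OL, RN, SY, FC, FK, HV, PF, AF, SV, TL, PM, NV, IE
Reachable nodes: 16 of 18 total.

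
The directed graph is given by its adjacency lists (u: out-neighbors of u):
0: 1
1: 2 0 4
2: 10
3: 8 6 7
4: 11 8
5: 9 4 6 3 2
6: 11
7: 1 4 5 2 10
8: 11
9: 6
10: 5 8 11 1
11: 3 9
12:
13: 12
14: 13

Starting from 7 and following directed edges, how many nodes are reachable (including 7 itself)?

BFS from 7 visits: 7, 1, 4, 5, 2, 10, 0, 11, 8, 9, 6, 3
Reachable nodes: 12 of 15 total.

12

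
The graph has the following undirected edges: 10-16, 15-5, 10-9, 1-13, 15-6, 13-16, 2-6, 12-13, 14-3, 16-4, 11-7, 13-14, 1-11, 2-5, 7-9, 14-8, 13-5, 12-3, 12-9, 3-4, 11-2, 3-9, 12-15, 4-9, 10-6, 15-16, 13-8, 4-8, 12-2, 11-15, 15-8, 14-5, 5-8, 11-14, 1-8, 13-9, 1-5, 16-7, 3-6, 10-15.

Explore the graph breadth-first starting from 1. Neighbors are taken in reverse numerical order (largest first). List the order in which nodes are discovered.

1, 13, 11, 8, 5, 16, 14, 12, 9, 15, 7, 2, 4, 10, 3, 6

Visit 1; enqueue 13, 11, 8, 5 → queue [13, 11, 8, 5]
Visit 13; enqueue 16, 14, 12, 9 → queue [11, 8, 5, 16, 14, 12, 9]
Visit 11; enqueue 15, 7, 2 → queue [8, 5, 16, 14, 12, 9, 15, 7, 2]
Visit 8; enqueue 4 → queue [5, 16, 14, 12, 9, 15, 7, 2, 4]
Visit 5 → queue [16, 14, 12, 9, 15, 7, 2, 4]
Visit 16; enqueue 10 → queue [14, 12, 9, 15, 7, 2, 4, 10]
Visit 14; enqueue 3 → queue [12, 9, 15, 7, 2, 4, 10, 3]
Visit 12 → queue [9, 15, 7, 2, 4, 10, 3]
Visit 9 → queue [15, 7, 2, 4, 10, 3]
Visit 15; enqueue 6 → queue [7, 2, 4, 10, 3, 6]
Visit 7 → queue [2, 4, 10, 3, 6]
Visit 2 → queue [4, 10, 3, 6]
Visit 4 → queue [10, 3, 6]
Visit 10 → queue [3, 6]
Visit 3 → queue [6]
Visit 6 → queue []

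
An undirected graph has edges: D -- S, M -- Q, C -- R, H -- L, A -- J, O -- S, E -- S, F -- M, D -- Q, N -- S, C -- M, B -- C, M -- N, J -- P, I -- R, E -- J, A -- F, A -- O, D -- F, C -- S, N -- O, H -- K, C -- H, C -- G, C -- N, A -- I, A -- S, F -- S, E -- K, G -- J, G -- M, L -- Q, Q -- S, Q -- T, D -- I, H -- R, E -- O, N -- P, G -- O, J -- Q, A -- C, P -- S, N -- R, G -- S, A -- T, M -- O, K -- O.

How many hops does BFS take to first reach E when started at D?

2

Level 0: D
Level 1: F, I, Q, S
Level 2: A, C, E, G, J, L, M, N, O, P, R, T
Level 3: B, H, K
E first appears at level 2.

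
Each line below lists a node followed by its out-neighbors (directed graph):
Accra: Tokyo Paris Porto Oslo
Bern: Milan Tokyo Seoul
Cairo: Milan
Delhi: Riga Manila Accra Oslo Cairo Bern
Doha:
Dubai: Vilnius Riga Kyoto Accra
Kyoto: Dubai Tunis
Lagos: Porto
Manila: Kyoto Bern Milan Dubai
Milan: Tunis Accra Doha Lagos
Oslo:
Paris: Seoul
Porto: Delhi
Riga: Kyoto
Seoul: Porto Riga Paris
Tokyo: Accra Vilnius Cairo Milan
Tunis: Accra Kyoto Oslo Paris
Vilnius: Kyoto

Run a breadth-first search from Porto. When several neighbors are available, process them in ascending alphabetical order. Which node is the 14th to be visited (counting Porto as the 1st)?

Visit Porto; enqueue Delhi → queue [Delhi]
Visit Delhi; enqueue Accra, Bern, Cairo, Manila, Oslo, Riga → queue [Accra, Bern, Cairo, Manila, Oslo, Riga]
Visit Accra; enqueue Paris, Tokyo → queue [Bern, Cairo, Manila, Oslo, Riga, Paris, Tokyo]
Visit Bern; enqueue Milan, Seoul → queue [Cairo, Manila, Oslo, Riga, Paris, Tokyo, Milan, Seoul]
Visit Cairo → queue [Manila, Oslo, Riga, Paris, Tokyo, Milan, Seoul]
Visit Manila; enqueue Dubai, Kyoto → queue [Oslo, Riga, Paris, Tokyo, Milan, Seoul, Dubai, Kyoto]
Visit Oslo → queue [Riga, Paris, Tokyo, Milan, Seoul, Dubai, Kyoto]
Visit Riga → queue [Paris, Tokyo, Milan, Seoul, Dubai, Kyoto]
Visit Paris → queue [Tokyo, Milan, Seoul, Dubai, Kyoto]
Visit Tokyo; enqueue Vilnius → queue [Milan, Seoul, Dubai, Kyoto, Vilnius]
Visit Milan; enqueue Doha, Lagos, Tunis → queue [Seoul, Dubai, Kyoto, Vilnius, Doha, Lagos, Tunis]
Visit Seoul → queue [Dubai, Kyoto, Vilnius, Doha, Lagos, Tunis]
Visit Dubai → queue [Kyoto, Vilnius, Doha, Lagos, Tunis]
Visit Kyoto → queue [Vilnius, Doha, Lagos, Tunis]
Visit Vilnius → queue [Doha, Lagos, Tunis]
Visit Doha → queue [Lagos, Tunis]
Visit Lagos → queue [Tunis]
Visit Tunis → queue []

Visit order: Porto, Delhi, Accra, Bern, Cairo, Manila, Oslo, Riga, Paris, Tokyo, Milan, Seoul, Dubai, Kyoto, Vilnius, Doha, Lagos, Tunis

Kyoto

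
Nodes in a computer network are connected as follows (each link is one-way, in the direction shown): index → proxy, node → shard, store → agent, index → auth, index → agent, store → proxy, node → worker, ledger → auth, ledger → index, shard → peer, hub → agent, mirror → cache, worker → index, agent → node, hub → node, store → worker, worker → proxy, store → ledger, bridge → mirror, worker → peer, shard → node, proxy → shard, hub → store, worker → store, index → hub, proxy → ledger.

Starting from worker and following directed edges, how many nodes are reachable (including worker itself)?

BFS from worker visits: worker, index, peer, proxy, store, agent, auth, hub, ledger, shard, node
Reachable nodes: 11 of 14 total.

11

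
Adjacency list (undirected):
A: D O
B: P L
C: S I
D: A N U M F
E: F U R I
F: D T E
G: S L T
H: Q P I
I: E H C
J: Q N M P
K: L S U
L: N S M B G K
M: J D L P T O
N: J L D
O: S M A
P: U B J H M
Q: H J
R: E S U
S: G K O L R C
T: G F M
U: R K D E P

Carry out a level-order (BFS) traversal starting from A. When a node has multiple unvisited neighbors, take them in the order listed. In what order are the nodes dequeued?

Visit A; enqueue D, O → queue [D, O]
Visit D; enqueue N, U, M, F → queue [O, N, U, M, F]
Visit O; enqueue S → queue [N, U, M, F, S]
Visit N; enqueue J, L → queue [U, M, F, S, J, L]
Visit U; enqueue R, K, E, P → queue [M, F, S, J, L, R, K, E, P]
Visit M; enqueue T → queue [F, S, J, L, R, K, E, P, T]
Visit F → queue [S, J, L, R, K, E, P, T]
Visit S; enqueue G, C → queue [J, L, R, K, E, P, T, G, C]
Visit J; enqueue Q → queue [L, R, K, E, P, T, G, C, Q]
Visit L; enqueue B → queue [R, K, E, P, T, G, C, Q, B]
Visit R → queue [K, E, P, T, G, C, Q, B]
Visit K → queue [E, P, T, G, C, Q, B]
Visit E; enqueue I → queue [P, T, G, C, Q, B, I]
Visit P; enqueue H → queue [T, G, C, Q, B, I, H]
Visit T → queue [G, C, Q, B, I, H]
Visit G → queue [C, Q, B, I, H]
Visit C → queue [Q, B, I, H]
Visit Q → queue [B, I, H]
Visit B → queue [I, H]
Visit I → queue [H]
Visit H → queue []

A → D → O → N → U → M → F → S → J → L → R → K → E → P → T → G → C → Q → B → I → H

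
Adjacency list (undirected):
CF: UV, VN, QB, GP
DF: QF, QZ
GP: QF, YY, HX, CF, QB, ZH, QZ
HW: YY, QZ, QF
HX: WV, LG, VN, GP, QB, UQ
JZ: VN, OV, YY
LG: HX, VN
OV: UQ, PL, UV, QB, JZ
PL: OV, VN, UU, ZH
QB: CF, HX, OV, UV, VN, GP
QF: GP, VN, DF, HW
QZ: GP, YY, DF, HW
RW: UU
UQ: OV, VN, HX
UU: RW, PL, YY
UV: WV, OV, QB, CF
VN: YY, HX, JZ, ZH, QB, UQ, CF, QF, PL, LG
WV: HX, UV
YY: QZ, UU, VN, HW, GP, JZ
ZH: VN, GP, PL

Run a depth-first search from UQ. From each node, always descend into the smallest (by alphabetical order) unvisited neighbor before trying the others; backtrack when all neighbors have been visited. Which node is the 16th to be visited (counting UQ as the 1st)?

DF

Visit UQ
UQ → HX
HX → GP
GP → CF
CF → QB
QB → OV
OV → JZ
JZ → VN
VN → LG
VN → PL
PL → UU
UU → RW
UU → YY
YY → HW
HW → QF
QF → DF
DF → QZ
PL → ZH
OV → UV
UV → WV

Visit order: UQ, HX, GP, CF, QB, OV, JZ, VN, LG, PL, UU, RW, YY, HW, QF, DF, QZ, ZH, UV, WV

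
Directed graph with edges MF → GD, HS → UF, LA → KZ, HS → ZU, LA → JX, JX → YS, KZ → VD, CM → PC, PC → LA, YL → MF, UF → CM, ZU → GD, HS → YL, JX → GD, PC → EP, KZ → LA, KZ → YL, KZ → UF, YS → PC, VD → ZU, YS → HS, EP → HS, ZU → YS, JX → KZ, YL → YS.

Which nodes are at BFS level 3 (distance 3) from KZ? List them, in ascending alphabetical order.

GD, HS, PC

Level 0: KZ
Level 1: LA, UF, VD, YL
Level 2: CM, JX, MF, YS, ZU
Level 3: GD, HS, PC
Level 4: EP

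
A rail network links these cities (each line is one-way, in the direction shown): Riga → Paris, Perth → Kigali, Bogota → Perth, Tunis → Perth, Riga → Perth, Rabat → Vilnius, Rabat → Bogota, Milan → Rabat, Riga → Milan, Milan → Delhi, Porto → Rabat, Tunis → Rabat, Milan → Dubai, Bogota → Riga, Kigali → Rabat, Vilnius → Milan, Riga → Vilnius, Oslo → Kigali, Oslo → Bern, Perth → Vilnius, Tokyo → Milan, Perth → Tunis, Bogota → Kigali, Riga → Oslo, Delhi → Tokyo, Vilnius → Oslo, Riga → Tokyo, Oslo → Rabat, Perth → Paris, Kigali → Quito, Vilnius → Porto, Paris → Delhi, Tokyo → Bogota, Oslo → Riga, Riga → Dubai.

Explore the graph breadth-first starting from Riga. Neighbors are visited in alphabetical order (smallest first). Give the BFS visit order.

Visit Riga; enqueue Dubai, Milan, Oslo, Paris, Perth, Tokyo, Vilnius → queue [Dubai, Milan, Oslo, Paris, Perth, Tokyo, Vilnius]
Visit Dubai → queue [Milan, Oslo, Paris, Perth, Tokyo, Vilnius]
Visit Milan; enqueue Delhi, Rabat → queue [Oslo, Paris, Perth, Tokyo, Vilnius, Delhi, Rabat]
Visit Oslo; enqueue Bern, Kigali → queue [Paris, Perth, Tokyo, Vilnius, Delhi, Rabat, Bern, Kigali]
Visit Paris → queue [Perth, Tokyo, Vilnius, Delhi, Rabat, Bern, Kigali]
Visit Perth; enqueue Tunis → queue [Tokyo, Vilnius, Delhi, Rabat, Bern, Kigali, Tunis]
Visit Tokyo; enqueue Bogota → queue [Vilnius, Delhi, Rabat, Bern, Kigali, Tunis, Bogota]
Visit Vilnius; enqueue Porto → queue [Delhi, Rabat, Bern, Kigali, Tunis, Bogota, Porto]
Visit Delhi → queue [Rabat, Bern, Kigali, Tunis, Bogota, Porto]
Visit Rabat → queue [Bern, Kigali, Tunis, Bogota, Porto]
Visit Bern → queue [Kigali, Tunis, Bogota, Porto]
Visit Kigali; enqueue Quito → queue [Tunis, Bogota, Porto, Quito]
Visit Tunis → queue [Bogota, Porto, Quito]
Visit Bogota → queue [Porto, Quito]
Visit Porto → queue [Quito]
Visit Quito → queue []

Riga → Dubai → Milan → Oslo → Paris → Perth → Tokyo → Vilnius → Delhi → Rabat → Bern → Kigali → Tunis → Bogota → Porto → Quito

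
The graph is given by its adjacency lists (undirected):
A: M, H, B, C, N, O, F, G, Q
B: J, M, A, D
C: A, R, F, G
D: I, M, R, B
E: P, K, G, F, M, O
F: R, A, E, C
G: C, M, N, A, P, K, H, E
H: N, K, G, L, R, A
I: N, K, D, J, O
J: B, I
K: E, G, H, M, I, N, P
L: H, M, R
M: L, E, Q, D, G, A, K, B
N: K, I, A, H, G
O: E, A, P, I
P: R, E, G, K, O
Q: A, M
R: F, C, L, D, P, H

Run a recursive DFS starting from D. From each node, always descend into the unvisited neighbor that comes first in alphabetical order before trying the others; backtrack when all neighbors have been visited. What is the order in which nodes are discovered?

D → B → A → C → F → E → G → H → K → I → J → N → O → P → R → L → M → Q

Visit D
D → B
B → A
A → C
C → F
F → E
E → G
G → H
H → K
K → I
I → J
I → N
I → O
O → P
P → R
R → L
L → M
M → Q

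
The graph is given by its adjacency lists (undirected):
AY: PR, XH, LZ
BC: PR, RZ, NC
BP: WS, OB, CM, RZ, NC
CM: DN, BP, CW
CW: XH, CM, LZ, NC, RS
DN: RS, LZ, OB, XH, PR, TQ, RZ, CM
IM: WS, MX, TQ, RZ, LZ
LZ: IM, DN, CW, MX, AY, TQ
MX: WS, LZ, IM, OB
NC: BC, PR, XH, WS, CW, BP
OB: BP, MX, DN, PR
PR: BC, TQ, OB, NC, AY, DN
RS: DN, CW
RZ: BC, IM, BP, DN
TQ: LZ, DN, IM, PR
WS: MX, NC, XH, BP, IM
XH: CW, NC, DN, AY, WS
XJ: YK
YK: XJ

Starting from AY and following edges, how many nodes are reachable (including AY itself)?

BFS from AY visits: AY, PR, XH, LZ, BC, TQ, OB, NC, DN, CW, WS, IM, MX, RZ, BP, RS, CM
Reachable nodes: 17 of 19 total.

17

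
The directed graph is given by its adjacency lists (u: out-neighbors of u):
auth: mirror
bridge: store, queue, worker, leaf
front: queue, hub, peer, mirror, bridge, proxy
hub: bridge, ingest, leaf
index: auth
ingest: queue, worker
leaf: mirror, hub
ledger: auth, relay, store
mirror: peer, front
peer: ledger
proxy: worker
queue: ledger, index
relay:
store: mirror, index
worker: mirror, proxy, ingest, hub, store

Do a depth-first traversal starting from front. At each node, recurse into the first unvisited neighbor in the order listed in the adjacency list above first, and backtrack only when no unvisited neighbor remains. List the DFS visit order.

front queue ledger auth mirror peer relay store index hub bridge worker proxy ingest leaf

Visit front
front → queue
queue → ledger
ledger → auth
auth → mirror
mirror → peer
ledger → relay
ledger → store
store → index
front → hub
hub → bridge
bridge → worker
worker → proxy
worker → ingest
bridge → leaf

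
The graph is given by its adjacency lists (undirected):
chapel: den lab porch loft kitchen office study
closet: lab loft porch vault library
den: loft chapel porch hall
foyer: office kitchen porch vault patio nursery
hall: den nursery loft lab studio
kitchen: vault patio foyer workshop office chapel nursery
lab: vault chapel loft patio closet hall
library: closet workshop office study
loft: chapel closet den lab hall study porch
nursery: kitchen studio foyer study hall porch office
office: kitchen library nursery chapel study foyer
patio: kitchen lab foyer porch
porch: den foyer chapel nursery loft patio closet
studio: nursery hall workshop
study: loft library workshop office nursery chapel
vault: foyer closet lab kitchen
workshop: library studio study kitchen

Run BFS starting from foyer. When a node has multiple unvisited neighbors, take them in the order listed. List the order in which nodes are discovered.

foyer -> office -> kitchen -> porch -> vault -> patio -> nursery -> library -> chapel -> study -> workshop -> den -> loft -> closet -> lab -> studio -> hall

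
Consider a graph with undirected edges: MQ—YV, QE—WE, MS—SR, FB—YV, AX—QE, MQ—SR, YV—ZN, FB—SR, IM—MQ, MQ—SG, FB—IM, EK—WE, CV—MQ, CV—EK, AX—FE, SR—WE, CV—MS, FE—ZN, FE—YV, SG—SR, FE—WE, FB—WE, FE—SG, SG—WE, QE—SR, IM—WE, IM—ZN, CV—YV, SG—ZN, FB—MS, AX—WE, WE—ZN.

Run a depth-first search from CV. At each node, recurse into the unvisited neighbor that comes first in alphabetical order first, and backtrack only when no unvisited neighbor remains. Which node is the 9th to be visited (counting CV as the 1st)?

Visit CV
CV → EK
EK → WE
WE → AX
AX → FE
FE → SG
SG → MQ
MQ → IM
IM → FB
FB → MS
MS → SR
SR → QE
FB → YV
YV → ZN

Visit order: CV, EK, WE, AX, FE, SG, MQ, IM, FB, MS, SR, QE, YV, ZN

FB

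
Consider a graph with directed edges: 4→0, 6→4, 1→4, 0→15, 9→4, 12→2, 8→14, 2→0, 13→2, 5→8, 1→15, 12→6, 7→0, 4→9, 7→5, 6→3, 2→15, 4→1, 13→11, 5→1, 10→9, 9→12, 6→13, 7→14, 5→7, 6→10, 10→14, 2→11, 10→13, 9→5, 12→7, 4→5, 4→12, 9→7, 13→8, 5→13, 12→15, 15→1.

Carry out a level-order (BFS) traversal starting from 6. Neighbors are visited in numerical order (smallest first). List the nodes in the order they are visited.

6 3 4 10 13 0 1 5 9 12 14 2 8 11 15 7

Visit 6; enqueue 3, 4, 10, 13 → queue [3, 4, 10, 13]
Visit 3 → queue [4, 10, 13]
Visit 4; enqueue 0, 1, 5, 9, 12 → queue [10, 13, 0, 1, 5, 9, 12]
Visit 10; enqueue 14 → queue [13, 0, 1, 5, 9, 12, 14]
Visit 13; enqueue 2, 8, 11 → queue [0, 1, 5, 9, 12, 14, 2, 8, 11]
Visit 0; enqueue 15 → queue [1, 5, 9, 12, 14, 2, 8, 11, 15]
Visit 1 → queue [5, 9, 12, 14, 2, 8, 11, 15]
Visit 5; enqueue 7 → queue [9, 12, 14, 2, 8, 11, 15, 7]
Visit 9 → queue [12, 14, 2, 8, 11, 15, 7]
Visit 12 → queue [14, 2, 8, 11, 15, 7]
Visit 14 → queue [2, 8, 11, 15, 7]
Visit 2 → queue [8, 11, 15, 7]
Visit 8 → queue [11, 15, 7]
Visit 11 → queue [15, 7]
Visit 15 → queue [7]
Visit 7 → queue []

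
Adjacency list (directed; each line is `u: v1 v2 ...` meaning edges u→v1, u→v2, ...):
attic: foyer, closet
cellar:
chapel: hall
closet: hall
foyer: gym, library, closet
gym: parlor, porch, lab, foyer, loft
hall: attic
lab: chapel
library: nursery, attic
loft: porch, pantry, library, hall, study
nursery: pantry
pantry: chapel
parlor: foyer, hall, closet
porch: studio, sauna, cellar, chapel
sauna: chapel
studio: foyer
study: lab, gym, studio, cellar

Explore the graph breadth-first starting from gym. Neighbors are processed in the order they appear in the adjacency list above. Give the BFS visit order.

gym → parlor → porch → lab → foyer → loft → hall → closet → studio → sauna → cellar → chapel → library → pantry → study → attic → nursery

Visit gym; enqueue parlor, porch, lab, foyer, loft → queue [parlor, porch, lab, foyer, loft]
Visit parlor; enqueue hall, closet → queue [porch, lab, foyer, loft, hall, closet]
Visit porch; enqueue studio, sauna, cellar, chapel → queue [lab, foyer, loft, hall, closet, studio, sauna, cellar, chapel]
Visit lab → queue [foyer, loft, hall, closet, studio, sauna, cellar, chapel]
Visit foyer; enqueue library → queue [loft, hall, closet, studio, sauna, cellar, chapel, library]
Visit loft; enqueue pantry, study → queue [hall, closet, studio, sauna, cellar, chapel, library, pantry, study]
Visit hall; enqueue attic → queue [closet, studio, sauna, cellar, chapel, library, pantry, study, attic]
Visit closet → queue [studio, sauna, cellar, chapel, library, pantry, study, attic]
Visit studio → queue [sauna, cellar, chapel, library, pantry, study, attic]
Visit sauna → queue [cellar, chapel, library, pantry, study, attic]
Visit cellar → queue [chapel, library, pantry, study, attic]
Visit chapel → queue [library, pantry, study, attic]
Visit library; enqueue nursery → queue [pantry, study, attic, nursery]
Visit pantry → queue [study, attic, nursery]
Visit study → queue [attic, nursery]
Visit attic → queue [nursery]
Visit nursery → queue []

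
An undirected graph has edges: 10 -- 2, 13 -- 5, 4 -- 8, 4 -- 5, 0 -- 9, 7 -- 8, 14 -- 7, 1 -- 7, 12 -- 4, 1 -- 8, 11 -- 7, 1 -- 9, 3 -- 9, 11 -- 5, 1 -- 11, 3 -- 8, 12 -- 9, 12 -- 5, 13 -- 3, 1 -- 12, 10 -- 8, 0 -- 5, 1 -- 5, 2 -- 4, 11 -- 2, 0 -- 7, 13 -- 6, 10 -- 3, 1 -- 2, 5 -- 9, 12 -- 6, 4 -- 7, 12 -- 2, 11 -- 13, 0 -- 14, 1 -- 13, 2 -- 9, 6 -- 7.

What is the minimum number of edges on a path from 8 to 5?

Level 0: 8
Level 1: 1, 3, 4, 7, 10
Level 2: 0, 2, 5, 6, 9, 11, 12, 13, 14
5 first appears at level 2.

2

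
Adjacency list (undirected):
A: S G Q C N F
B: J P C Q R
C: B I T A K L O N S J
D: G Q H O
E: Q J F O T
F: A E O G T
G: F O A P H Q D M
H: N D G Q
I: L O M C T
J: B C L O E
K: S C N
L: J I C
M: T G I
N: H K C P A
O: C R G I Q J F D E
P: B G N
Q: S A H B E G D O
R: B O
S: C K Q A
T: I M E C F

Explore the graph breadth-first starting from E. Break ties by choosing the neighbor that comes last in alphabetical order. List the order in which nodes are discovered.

E, T, Q, O, J, F, M, I, C, S, H, G, D, B, A, R, L, N, K, P

Visit E; enqueue T, Q, O, J, F → queue [T, Q, O, J, F]
Visit T; enqueue M, I, C → queue [Q, O, J, F, M, I, C]
Visit Q; enqueue S, H, G, D, B, A → queue [O, J, F, M, I, C, S, H, G, D, B, A]
Visit O; enqueue R → queue [J, F, M, I, C, S, H, G, D, B, A, R]
Visit J; enqueue L → queue [F, M, I, C, S, H, G, D, B, A, R, L]
Visit F → queue [M, I, C, S, H, G, D, B, A, R, L]
Visit M → queue [I, C, S, H, G, D, B, A, R, L]
Visit I → queue [C, S, H, G, D, B, A, R, L]
Visit C; enqueue N, K → queue [S, H, G, D, B, A, R, L, N, K]
Visit S → queue [H, G, D, B, A, R, L, N, K]
Visit H → queue [G, D, B, A, R, L, N, K]
Visit G; enqueue P → queue [D, B, A, R, L, N, K, P]
Visit D → queue [B, A, R, L, N, K, P]
Visit B → queue [A, R, L, N, K, P]
Visit A → queue [R, L, N, K, P]
Visit R → queue [L, N, K, P]
Visit L → queue [N, K, P]
Visit N → queue [K, P]
Visit K → queue [P]
Visit P → queue []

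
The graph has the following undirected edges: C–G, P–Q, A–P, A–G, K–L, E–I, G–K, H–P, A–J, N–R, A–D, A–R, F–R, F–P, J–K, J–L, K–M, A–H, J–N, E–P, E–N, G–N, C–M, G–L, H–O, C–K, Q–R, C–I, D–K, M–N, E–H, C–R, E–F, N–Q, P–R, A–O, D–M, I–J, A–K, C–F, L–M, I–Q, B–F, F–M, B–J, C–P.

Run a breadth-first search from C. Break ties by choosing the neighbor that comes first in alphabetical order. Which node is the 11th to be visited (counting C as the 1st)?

A

Visit C; enqueue F, G, I, K, M, P, R → queue [F, G, I, K, M, P, R]
Visit F; enqueue B, E → queue [G, I, K, M, P, R, B, E]
Visit G; enqueue A, L, N → queue [I, K, M, P, R, B, E, A, L, N]
Visit I; enqueue J, Q → queue [K, M, P, R, B, E, A, L, N, J, Q]
Visit K; enqueue D → queue [M, P, R, B, E, A, L, N, J, Q, D]
Visit M → queue [P, R, B, E, A, L, N, J, Q, D]
Visit P; enqueue H → queue [R, B, E, A, L, N, J, Q, D, H]
Visit R → queue [B, E, A, L, N, J, Q, D, H]
Visit B → queue [E, A, L, N, J, Q, D, H]
Visit E → queue [A, L, N, J, Q, D, H]
Visit A; enqueue O → queue [L, N, J, Q, D, H, O]
Visit L → queue [N, J, Q, D, H, O]
Visit N → queue [J, Q, D, H, O]
Visit J → queue [Q, D, H, O]
Visit Q → queue [D, H, O]
Visit D → queue [H, O]
Visit H → queue [O]
Visit O → queue []

Visit order: C, F, G, I, K, M, P, R, B, E, A, L, N, J, Q, D, H, O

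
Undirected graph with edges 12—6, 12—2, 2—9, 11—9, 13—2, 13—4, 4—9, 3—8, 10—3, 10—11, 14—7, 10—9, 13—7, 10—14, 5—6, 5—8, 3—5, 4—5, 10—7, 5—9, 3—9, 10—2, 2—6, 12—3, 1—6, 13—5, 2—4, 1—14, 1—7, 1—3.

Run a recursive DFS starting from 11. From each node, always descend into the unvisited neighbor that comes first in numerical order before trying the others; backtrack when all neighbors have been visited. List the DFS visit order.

11 → 9 → 2 → 4 → 5 → 3 → 1 → 6 → 12 → 7 → 10 → 14 → 13 → 8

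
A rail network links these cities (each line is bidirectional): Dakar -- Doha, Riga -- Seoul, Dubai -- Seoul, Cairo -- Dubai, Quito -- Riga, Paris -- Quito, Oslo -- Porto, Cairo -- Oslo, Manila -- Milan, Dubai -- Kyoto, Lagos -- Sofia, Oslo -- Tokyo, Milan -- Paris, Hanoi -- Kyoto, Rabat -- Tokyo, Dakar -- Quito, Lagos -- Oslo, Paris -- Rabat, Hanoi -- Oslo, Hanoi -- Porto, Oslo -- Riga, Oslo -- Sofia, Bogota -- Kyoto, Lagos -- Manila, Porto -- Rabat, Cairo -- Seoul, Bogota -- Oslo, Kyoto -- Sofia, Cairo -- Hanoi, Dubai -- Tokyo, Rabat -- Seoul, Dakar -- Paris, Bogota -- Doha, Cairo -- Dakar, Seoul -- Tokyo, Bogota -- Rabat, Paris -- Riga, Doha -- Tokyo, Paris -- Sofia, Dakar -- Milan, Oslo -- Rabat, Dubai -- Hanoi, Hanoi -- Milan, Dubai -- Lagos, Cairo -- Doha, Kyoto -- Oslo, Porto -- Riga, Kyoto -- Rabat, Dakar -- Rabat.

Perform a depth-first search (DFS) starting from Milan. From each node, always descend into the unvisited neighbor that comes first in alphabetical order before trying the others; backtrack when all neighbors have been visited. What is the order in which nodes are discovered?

Milan Dakar Cairo Doha Bogota Kyoto Dubai Hanoi Oslo Lagos Manila Sofia Paris Quito Riga Porto Rabat Seoul Tokyo

Visit Milan
Milan → Dakar
Dakar → Cairo
Cairo → Doha
Doha → Bogota
Bogota → Kyoto
Kyoto → Dubai
Dubai → Hanoi
Hanoi → Oslo
Oslo → Lagos
Lagos → Manila
Lagos → Sofia
Sofia → Paris
Paris → Quito
Quito → Riga
Riga → Porto
Porto → Rabat
Rabat → Seoul
Seoul → Tokyo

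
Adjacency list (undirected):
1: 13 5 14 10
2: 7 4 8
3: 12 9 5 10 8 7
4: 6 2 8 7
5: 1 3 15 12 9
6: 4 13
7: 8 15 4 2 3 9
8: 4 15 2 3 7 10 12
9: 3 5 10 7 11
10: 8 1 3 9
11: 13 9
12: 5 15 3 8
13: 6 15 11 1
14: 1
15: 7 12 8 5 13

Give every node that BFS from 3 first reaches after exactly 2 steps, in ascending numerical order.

1, 2, 4, 11, 15

Level 0: 3
Level 1: 5, 7, 8, 9, 10, 12
Level 2: 1, 2, 4, 11, 15
Level 3: 6, 13, 14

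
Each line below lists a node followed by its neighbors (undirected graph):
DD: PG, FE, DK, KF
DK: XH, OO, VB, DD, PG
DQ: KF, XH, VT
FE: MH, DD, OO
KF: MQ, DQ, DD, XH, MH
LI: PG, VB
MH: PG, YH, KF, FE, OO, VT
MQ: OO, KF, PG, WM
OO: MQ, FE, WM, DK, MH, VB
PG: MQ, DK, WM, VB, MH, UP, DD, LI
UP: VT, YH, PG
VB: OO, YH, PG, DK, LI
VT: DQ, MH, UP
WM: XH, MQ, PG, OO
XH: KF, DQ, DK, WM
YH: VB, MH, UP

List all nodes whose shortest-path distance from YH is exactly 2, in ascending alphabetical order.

DK, FE, KF, LI, OO, PG, VT

Level 0: YH
Level 1: MH, UP, VB
Level 2: DK, FE, KF, LI, OO, PG, VT
Level 3: DD, DQ, MQ, WM, XH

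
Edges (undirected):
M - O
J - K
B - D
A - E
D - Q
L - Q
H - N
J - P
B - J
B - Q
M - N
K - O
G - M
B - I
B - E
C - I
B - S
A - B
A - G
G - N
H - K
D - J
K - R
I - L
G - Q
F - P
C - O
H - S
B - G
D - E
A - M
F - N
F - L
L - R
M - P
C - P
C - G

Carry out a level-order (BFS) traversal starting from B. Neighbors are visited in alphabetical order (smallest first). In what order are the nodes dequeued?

Visit B; enqueue A, D, E, G, I, J, Q, S → queue [A, D, E, G, I, J, Q, S]
Visit A; enqueue M → queue [D, E, G, I, J, Q, S, M]
Visit D → queue [E, G, I, J, Q, S, M]
Visit E → queue [G, I, J, Q, S, M]
Visit G; enqueue C, N → queue [I, J, Q, S, M, C, N]
Visit I; enqueue L → queue [J, Q, S, M, C, N, L]
Visit J; enqueue K, P → queue [Q, S, M, C, N, L, K, P]
Visit Q → queue [S, M, C, N, L, K, P]
Visit S; enqueue H → queue [M, C, N, L, K, P, H]
Visit M; enqueue O → queue [C, N, L, K, P, H, O]
Visit C → queue [N, L, K, P, H, O]
Visit N; enqueue F → queue [L, K, P, H, O, F]
Visit L; enqueue R → queue [K, P, H, O, F, R]
Visit K → queue [P, H, O, F, R]
Visit P → queue [H, O, F, R]
Visit H → queue [O, F, R]
Visit O → queue [F, R]
Visit F → queue [R]
Visit R → queue []

B A D E G I J Q S M C N L K P H O F R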